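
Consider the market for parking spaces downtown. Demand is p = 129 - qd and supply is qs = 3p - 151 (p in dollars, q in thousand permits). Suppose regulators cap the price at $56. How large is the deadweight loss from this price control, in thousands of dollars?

Rearranging demand gives qd = 129 - p. Equilibrium: 129 - p = 3p - 151, so 280 = 4p and p* = 70, q* = 59.
Since 56 < 70, the ceiling is binding.
At p = 56: qd = 129 - 56 = 73 and qs = 3·56 - 151 = 17.
Quantity traded falls to 17. At q = 17 the demand price is 129 - 17 = 112 and the supply price is (151 + 17)/3 = 56.
Deadweight loss = ½ · (112 - 56) · (59 - 17) = ½ · 56 · 42 = 1176.

1176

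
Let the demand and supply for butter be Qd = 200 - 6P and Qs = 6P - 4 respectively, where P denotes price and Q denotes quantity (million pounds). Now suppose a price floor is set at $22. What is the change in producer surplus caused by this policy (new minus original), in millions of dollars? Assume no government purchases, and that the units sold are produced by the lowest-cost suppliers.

Equilibrium: 200 - 6P = 6P - 4, so 204 = 12P and P* = 17, Q* = 98.
Because the floor (22) lies above the market-clearing price, it is binding.
At P = 22: Qd = 200 - 6·22 = 68 and Qs = 6·22 - 4 = 128.
Producer surplus without the control is ½ · (17 - 2/3) · 98 = 2401/3.
With the floor, 68 units are sold at 22. The supply price at Q = 68 is 12, so PS = ½ · [(22 - 2/3) + (22 - 12)] · 68 = 3196/3.
Change in producer surplus = 3196/3 - 2401/3 = 265.

265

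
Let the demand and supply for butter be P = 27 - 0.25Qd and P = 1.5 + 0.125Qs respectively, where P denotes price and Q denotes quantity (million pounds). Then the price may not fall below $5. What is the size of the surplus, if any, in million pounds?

Rearranging demand gives Qd = 108 - 4P; rearranging supply gives Qs = 8P - 12. Equilibrium: 108 - 4P = 8P - 12, so 120 = 12P and P* = 10, Q* = 68.
Since 5 is below P* = 10, the floor does not bind and the free-market outcome prevails.
Since the control does not bind, there is no surplus.

0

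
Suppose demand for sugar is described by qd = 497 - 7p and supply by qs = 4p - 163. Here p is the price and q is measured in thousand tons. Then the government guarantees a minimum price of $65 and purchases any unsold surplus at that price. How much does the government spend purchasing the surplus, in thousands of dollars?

3575

In a free market, 497 - 7p = 4p - 163 gives the equilibrium p* = 60, q* = 77.
Since 65 > 60, the floor is binding.
At p = 65: qd = 497 - 7·65 = 42 and qs = 4·65 - 163 = 97.
Surplus = qs - qd = 55.
Government expenditure = surplus × support price = 55 × 65 = 3575.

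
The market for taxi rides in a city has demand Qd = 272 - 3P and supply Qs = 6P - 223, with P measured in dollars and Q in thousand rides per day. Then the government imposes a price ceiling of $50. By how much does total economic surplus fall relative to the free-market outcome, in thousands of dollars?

225

In a free market, 272 - 3P = 6P - 223 gives the equilibrium P* = 55, Q* = 107.
Because the ceiling (50) lies below the market-clearing price, it is binding.
At P = 50: Qd = 272 - 3·50 = 122 and Qs = 6·50 - 223 = 77.
Quantity traded falls to 77. At Q = 77 the demand price is (272 - 77)/3 = 65 and the supply price is (223 + 77)/6 = 50.
Deadweight loss = ½ · (65 - 50) · (107 - 77) = ½ · 15 · 30 = 225.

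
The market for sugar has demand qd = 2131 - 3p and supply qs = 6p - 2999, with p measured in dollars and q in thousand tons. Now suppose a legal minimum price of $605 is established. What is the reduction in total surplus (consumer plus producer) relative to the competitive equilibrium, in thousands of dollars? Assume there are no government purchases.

2756.25

Setting quantity demanded equal to quantity supplied, 2131 - 3p = 6p - 2999, gives p* = 570 and q* = 421.
Since 605 > 570, the floor is binding.
At p = 605: qd = 2131 - 3·605 = 316 and qs = 6·605 - 2999 = 631.
Quantity traded falls to 316. At q = 316 the demand price is (2131 - 316)/3 = 605 and the supply price is (2999 + 316)/6 = 552.5.
Deadweight loss = ½ · (605 - 552.5) · (421 - 316) = ½ · 52.5 · 105 = 2756.25.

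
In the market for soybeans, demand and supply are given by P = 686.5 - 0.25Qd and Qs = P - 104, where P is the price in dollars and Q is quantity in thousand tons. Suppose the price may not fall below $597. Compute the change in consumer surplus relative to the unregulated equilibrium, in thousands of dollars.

-11124

Rearranging demand gives Qd = 2746 - 4P. In a free market, 2746 - 4P = P - 104 gives the equilibrium P* = 570, Q* = 466.
Since 597 > 570, the floor is binding.
At P = 597: Qd = 2746 - 4·597 = 358 and Qs = 597 - 104 = 493.
Consumer surplus without the control is ½ · (686.5 - 570) · 466 = 27144.5.
With the floor, consumers buy 358 units at 597, so CS = ½ · (686.5 - 597) · 358 = 16020.5.
Change in consumer surplus = 16020.5 - 27144.5 = -11124.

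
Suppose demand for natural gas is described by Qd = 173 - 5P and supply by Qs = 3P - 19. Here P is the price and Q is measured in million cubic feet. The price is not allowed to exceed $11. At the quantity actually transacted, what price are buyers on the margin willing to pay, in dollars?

31.8

Without the control the market clears where 173 - 5P = 3P - 19, i.e. P* = 24 and Q* = 53.
Since 11 < 24, the ceiling is binding.
At P = 11: Qd = 173 - 5·11 = 118 and Qs = 3·11 - 19 = 14.
Only 14 units reach the market. On the demand curve, the marginal buyer's willingness to pay at Q = 14 is (173 - 14)/5 = 31.8.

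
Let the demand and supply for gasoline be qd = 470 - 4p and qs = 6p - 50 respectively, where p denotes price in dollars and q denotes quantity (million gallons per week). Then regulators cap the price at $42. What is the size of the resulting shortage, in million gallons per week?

Without the control the market clears where 470 - 4p = 6p - 50, i.e. p* = 52 and q* = 262.
The ceiling of 42 is below the equilibrium price 52, so it binds.
At p = 42: qd = 470 - 4·42 = 302 and qs = 6·42 - 50 = 202.
Shortage = qd - qs = 302 - 202 = 100.

100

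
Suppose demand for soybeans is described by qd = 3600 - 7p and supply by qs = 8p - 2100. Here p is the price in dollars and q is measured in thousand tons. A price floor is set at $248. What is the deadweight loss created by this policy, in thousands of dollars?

0

Equilibrium: 3600 - 7p = 8p - 2100, so 5700 = 15p and p* = 380, q* = 940.
The floor of 248 is below the equilibrium price 380, so it is not binding; the market clears at p* = 380, q* = 940.
Since the control does not bind, no trades are prevented and deadweight loss is zero.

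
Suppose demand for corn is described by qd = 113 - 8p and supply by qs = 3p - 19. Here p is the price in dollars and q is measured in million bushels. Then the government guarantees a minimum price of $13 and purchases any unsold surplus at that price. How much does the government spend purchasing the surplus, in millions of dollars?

143

Equilibrium: 113 - 8p = 3p - 19, so 132 = 11p and p* = 12, q* = 17.
Because the floor (13) lies above the market-clearing price, it is binding.
At p = 13: qd = 113 - 8·13 = 9 and qs = 3·13 - 19 = 20.
Surplus = qs - qd = 11.
Government expenditure = surplus × support price = 11 × 13 = 143.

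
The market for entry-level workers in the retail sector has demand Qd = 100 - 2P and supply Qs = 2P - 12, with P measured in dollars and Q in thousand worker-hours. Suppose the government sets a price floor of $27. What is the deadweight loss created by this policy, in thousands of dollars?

Without the control the market clears where 100 - 2P = 2P - 12, i.e. P* = 28 and Q* = 44.
The floor of 27 is below the equilibrium price 28, so it is not binding; the market clears at P* = 28, Q* = 44.
Since the control does not bind, no trades are prevented and deadweight loss is zero.

0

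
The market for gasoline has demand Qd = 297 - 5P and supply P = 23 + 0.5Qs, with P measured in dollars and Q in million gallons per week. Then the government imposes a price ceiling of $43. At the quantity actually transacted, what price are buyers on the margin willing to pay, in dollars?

51.4

Rearranging supply gives Qs = 2P - 46. In a free market, 297 - 5P = 2P - 46 gives the equilibrium P* = 49, Q* = 52.
The ceiling of 43 is below the equilibrium price 49, so it binds.
At P = 43: Qd = 297 - 5·43 = 82 and Qs = 2·43 - 46 = 40.
Only 40 units reach the market. On the demand curve, the marginal buyer's willingness to pay at Q = 40 is (297 - 40)/5 = 51.4.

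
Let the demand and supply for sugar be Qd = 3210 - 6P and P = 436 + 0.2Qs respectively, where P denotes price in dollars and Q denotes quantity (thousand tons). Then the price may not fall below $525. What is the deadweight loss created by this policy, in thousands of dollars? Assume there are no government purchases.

Rearranging supply gives Qs = 5P - 2180. Equilibrium: 3210 - 6P = 5P - 2180, so 5390 = 11P and P* = 490, Q* = 270.
Since 525 > 490, the floor is binding.
At P = 525: Qd = 3210 - 6·525 = 60 and Qs = 5·525 - 2180 = 445.
Quantity traded falls to 60. At Q = 60 the demand price is (3210 - 60)/6 = 525 and the supply price is (2180 + 60)/5 = 448.
Deadweight loss = ½ · (525 - 448) · (270 - 60) = ½ · 77 · 210 = 8085.

8085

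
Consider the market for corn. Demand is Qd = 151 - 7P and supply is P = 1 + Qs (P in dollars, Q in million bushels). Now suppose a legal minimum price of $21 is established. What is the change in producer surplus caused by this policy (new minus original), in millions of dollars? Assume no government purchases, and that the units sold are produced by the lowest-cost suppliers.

Rearranging supply gives Qs = P - 1. Setting quantity demanded equal to quantity supplied, 151 - 7P = P - 1, gives P* = 19 and Q* = 18.
The floor of 21 is above the equilibrium price 19, so it binds.
At P = 21: Qd = 151 - 7·21 = 4 and Qs = 21 - 1 = 20.
Producer surplus without the control is ½ · (19 - 1) · 18 = 162.
With the floor, 4 units are sold at 21. The supply price at Q = 4 is 5, so PS = ½ · [(21 - 1) + (21 - 5)] · 4 = 72.
Change in producer surplus = 72 - 162 = -90.

-90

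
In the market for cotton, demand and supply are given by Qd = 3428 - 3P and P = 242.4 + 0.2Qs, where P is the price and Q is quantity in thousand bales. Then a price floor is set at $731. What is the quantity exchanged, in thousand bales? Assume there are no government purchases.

Rearranging supply gives Qs = 5P - 1212. Equilibrium: 3428 - 3P = 5P - 1212, so 4640 = 8P and P* = 580, Q* = 1688.
Because the floor (731) lies above the market-clearing price, it is binding.
At P = 731: Qd = 3428 - 3·731 = 1235 and Qs = 5·731 - 1212 = 2443.
The quantity actually transacted is the short side, demand: 1235.

1235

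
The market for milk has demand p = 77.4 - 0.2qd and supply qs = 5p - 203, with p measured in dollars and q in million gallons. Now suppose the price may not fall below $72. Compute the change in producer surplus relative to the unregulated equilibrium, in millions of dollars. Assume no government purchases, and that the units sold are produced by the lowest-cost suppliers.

Rearranging demand gives qd = 387 - 5p. Setting quantity demanded equal to quantity supplied, 387 - 5p = 5p - 203, gives p* = 59 and q* = 92.
Since 72 > 59, the floor is binding.
At p = 72: qd = 387 - 5·72 = 27 and qs = 5·72 - 203 = 157.
Producer surplus without the control is ½ · (59 - 40.6) · 92 = 846.4.
With the floor, 27 units are sold at 72. The supply price at q = 27 is 46, so PS = ½ · [(72 - 40.6) + (72 - 46)] · 27 = 774.9.
Change in producer surplus = 774.9 - 846.4 = -71.5.

-71.5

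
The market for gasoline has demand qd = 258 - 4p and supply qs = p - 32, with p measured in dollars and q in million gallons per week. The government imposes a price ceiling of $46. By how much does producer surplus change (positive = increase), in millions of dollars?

-240

Setting quantity demanded equal to quantity supplied, 258 - 4p = p - 32, gives p* = 58 and q* = 26.
Because the ceiling (46) lies below the market-clearing price, it is binding.
At p = 46: qd = 258 - 4·46 = 74 and qs = 46 - 32 = 14.
Producer surplus without the control is ½ · (58 - 32) · 26 = 338.
With the ceiling, producers sell 14 units at 46, so PS = ½ · (46 - 32) · 14 = 98.
Change in producer surplus = 98 - 338 = -240.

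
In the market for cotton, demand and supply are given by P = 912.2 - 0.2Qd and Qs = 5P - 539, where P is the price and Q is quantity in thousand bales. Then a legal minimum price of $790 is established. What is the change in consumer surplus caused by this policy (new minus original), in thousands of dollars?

Rearranging demand gives Qd = 4561 - 5P. In a free market, 4561 - 5P = 5P - 539 gives the equilibrium P* = 510, Q* = 2011.
The floor of 790 is above the equilibrium price 510, so it binds.
At P = 790: Qd = 4561 - 5·790 = 611 and Qs = 5·790 - 539 = 3411.
Consumer surplus without the control is ½ · (912.2 - 510) · 2011 = 404412.1.
With the floor, consumers buy 611 units at 790, so CS = ½ · (912.2 - 790) · 611 = 37332.1.
Change in consumer surplus = 37332.1 - 404412.1 = -367080.

-367080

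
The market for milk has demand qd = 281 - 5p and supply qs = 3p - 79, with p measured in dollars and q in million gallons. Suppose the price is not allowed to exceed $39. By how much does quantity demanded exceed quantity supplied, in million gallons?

48

Without the control the market clears where 281 - 5p = 3p - 79, i.e. p* = 45 and q* = 56.
The ceiling of 39 is below the equilibrium price 45, so it binds.
At p = 39: qd = 281 - 5·39 = 86 and qs = 3·39 - 79 = 38.
Shortage = qd - qs = 86 - 38 = 48.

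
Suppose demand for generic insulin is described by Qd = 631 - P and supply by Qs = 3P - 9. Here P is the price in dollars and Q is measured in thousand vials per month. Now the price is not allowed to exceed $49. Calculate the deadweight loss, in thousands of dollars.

Setting quantity demanded equal to quantity supplied, 631 - P = 3P - 9, gives P* = 160 and Q* = 471.
The ceiling of 49 is below the equilibrium price 160, so it binds.
At P = 49: Qd = 631 - 49 = 582 and Qs = 3·49 - 9 = 138.
Quantity traded falls to 138. At Q = 138 the demand price is 631 - 138 = 493 and the supply price is (9 + 138)/3 = 49.
Deadweight loss = ½ · (493 - 49) · (471 - 138) = ½ · 444 · 333 = 73926.

73926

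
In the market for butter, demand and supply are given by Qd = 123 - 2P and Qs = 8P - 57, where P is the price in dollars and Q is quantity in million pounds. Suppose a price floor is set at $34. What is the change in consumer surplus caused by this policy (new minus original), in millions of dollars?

Equilibrium: 123 - 2P = 8P - 57, so 180 = 10P and P* = 18, Q* = 87.
Since 34 > 18, the floor is binding.
At P = 34: Qd = 123 - 2·34 = 55 and Qs = 8·34 - 57 = 215.
Consumer surplus without the control is ½ · (61.5 - 18) · 87 = 1892.25.
With the floor, consumers buy 55 units at 34, so CS = ½ · (61.5 - 34) · 55 = 756.25.
Change in consumer surplus = 756.25 - 1892.25 = -1136.

-1136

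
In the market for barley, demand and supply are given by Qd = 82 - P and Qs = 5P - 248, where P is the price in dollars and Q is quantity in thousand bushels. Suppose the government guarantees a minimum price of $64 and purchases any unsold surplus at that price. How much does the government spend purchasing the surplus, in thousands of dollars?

3456

Setting quantity demanded equal to quantity supplied, 82 - P = 5P - 248, gives P* = 55 and Q* = 27.
The floor of 64 is above the equilibrium price 55, so it binds.
At P = 64: Qd = 82 - 64 = 18 and Qs = 5·64 - 248 = 72.
Surplus = Qs - Qd = 54.
Government expenditure = surplus × support price = 54 × 64 = 3456.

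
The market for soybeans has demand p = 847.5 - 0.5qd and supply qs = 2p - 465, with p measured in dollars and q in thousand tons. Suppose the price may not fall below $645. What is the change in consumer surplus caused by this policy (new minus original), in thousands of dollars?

-53550

Rearranging demand gives qd = 1695 - 2p. Setting quantity demanded equal to quantity supplied, 1695 - 2p = 2p - 465, gives p* = 540 and q* = 615.
Because the floor (645) lies above the market-clearing price, it is binding.
At p = 645: qd = 1695 - 2·645 = 405 and qs = 2·645 - 465 = 825.
Consumer surplus without the control is ½ · (847.5 - 540) · 615 = 94556.25.
With the floor, consumers buy 405 units at 645, so CS = ½ · (847.5 - 645) · 405 = 41006.25.
Change in consumer surplus = 41006.25 - 94556.25 = -53550.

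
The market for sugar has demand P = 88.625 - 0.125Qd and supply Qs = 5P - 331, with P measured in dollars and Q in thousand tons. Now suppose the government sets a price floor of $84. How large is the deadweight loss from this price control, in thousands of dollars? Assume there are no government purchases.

166.4

Rearranging demand gives Qd = 709 - 8P. Without the control the market clears where 709 - 8P = 5P - 331, i.e. P* = 80 and Q* = 69.
Because the floor (84) lies above the market-clearing price, it is binding.
At P = 84: Qd = 709 - 8·84 = 37 and Qs = 5·84 - 331 = 89.
Quantity traded falls to 37. At Q = 37 the demand price is (709 - 37)/8 = 84 and the supply price is (331 + 37)/5 = 73.6.
Deadweight loss = ½ · (84 - 73.6) · (69 - 37) = ½ · 10.4 · 32 = 166.4.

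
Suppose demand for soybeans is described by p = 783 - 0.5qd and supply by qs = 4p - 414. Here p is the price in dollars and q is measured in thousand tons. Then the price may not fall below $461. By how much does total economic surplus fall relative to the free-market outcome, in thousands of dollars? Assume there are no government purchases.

Rearranging demand gives qd = 1566 - 2p. Equilibrium: 1566 - 2p = 4p - 414, so 1980 = 6p and p* = 330, q* = 906.
Since 461 > 330, the floor is binding.
At p = 461: qd = 1566 - 2·461 = 644 and qs = 4·461 - 414 = 1430.
Quantity traded falls to 644. At q = 644 the demand price is (1566 - 644)/2 = 461 and the supply price is (414 + 644)/4 = 264.5.
Deadweight loss = ½ · (461 - 264.5) · (906 - 644) = ½ · 196.5 · 262 = 25741.5.

25741.5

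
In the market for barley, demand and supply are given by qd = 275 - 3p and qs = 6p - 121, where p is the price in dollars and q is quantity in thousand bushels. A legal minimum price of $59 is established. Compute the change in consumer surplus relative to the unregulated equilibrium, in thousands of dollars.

Equilibrium: 275 - 3p = 6p - 121, so 396 = 9p and p* = 44, q* = 143.
Since 59 > 44, the floor is binding.
At p = 59: qd = 275 - 3·59 = 98 and qs = 6·59 - 121 = 233.
Consumer surplus without the control is ½ · (275/3 - 44) · 143 = 20449/6.
With the floor, consumers buy 98 units at 59, so CS = ½ · (275/3 - 59) · 98 = 4802/3.
Change in consumer surplus = 4802/3 - 20449/6 = -1807.5.

-1807.5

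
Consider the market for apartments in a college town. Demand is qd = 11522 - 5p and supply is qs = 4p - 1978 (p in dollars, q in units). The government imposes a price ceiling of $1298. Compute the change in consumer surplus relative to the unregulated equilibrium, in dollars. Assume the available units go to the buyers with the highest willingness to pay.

Without the control the market clears where 11522 - 5p = 4p - 1978, i.e. p* = 1500 and q* = 4022.
The ceiling of 1298 is below the equilibrium price 1500, so it binds.
At p = 1298: qd = 11522 - 5·1298 = 5032 and qs = 4·1298 - 1978 = 3214.
Consumer surplus without the control is ½ · (2304.4 - 1500) · 4022 = 1617648.4.
With the ceiling, 3214 units are sold at 1298 (assume they go to the highest-value buyers). The demand price at q = 3214 is 1661.6, so CS = ½ · [(2304.4 - 1298) + (1661.6 - 1298)] · 3214 = 2201590.
Change in consumer surplus = 2201590 - 1617648.4 = 583941.6.

583941.6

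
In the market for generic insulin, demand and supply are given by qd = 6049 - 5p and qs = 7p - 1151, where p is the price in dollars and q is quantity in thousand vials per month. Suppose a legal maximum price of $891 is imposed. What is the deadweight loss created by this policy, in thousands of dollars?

0

Equilibrium: 6049 - 5p = 7p - 1151, so 7200 = 12p and p* = 600, q* = 3049.
The ceiling of 891 is above the equilibrium price 600, so it is not binding; the market clears at p* = 600, q* = 3049.
Since the control does not bind, no trades are prevented and deadweight loss is zero.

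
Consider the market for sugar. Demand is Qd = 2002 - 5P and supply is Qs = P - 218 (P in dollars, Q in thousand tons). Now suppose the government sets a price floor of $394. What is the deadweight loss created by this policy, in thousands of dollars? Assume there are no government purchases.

Without the control the market clears where 2002 - 5P = P - 218, i.e. P* = 370 and Q* = 152.
The floor of 394 is above the equilibrium price 370, so it binds.
At P = 394: Qd = 2002 - 5·394 = 32 and Qs = 394 - 218 = 176.
Quantity traded falls to 32. At Q = 32 the demand price is (2002 - 32)/5 = 394 and the supply price is 218 + 32 = 250.
Deadweight loss = ½ · (394 - 250) · (152 - 32) = ½ · 144 · 120 = 8640.

8640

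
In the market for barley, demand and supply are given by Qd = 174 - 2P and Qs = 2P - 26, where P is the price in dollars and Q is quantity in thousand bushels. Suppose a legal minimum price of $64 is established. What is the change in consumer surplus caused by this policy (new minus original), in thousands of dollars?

-840

Setting quantity demanded equal to quantity supplied, 174 - 2P = 2P - 26, gives P* = 50 and Q* = 74.
The floor of 64 is above the equilibrium price 50, so it binds.
At P = 64: Qd = 174 - 2·64 = 46 and Qs = 2·64 - 26 = 102.
Consumer surplus without the control is ½ · (87 - 50) · 74 = 1369.
With the floor, consumers buy 46 units at 64, so CS = ½ · (87 - 64) · 46 = 529.
Change in consumer surplus = 529 - 1369 = -840.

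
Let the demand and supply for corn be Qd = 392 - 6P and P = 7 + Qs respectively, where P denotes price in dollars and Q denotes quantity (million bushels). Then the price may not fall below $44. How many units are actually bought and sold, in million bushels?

Rearranging supply gives Qs = P - 7. Equilibrium: 392 - 6P = P - 7, so 399 = 7P and P* = 57, Q* = 50.
The floor of 44 is below the equilibrium price 57, so it is not binding; the market clears at P* = 57, Q* = 50.

50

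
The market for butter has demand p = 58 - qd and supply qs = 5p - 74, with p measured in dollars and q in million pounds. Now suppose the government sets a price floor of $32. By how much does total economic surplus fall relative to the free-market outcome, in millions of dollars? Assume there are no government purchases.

60

Rearranging demand gives qd = 58 - p. Without the control the market clears where 58 - p = 5p - 74, i.e. p* = 22 and q* = 36.
Because the floor (32) lies above the market-clearing price, it is binding.
At p = 32: qd = 58 - 32 = 26 and qs = 5·32 - 74 = 86.
Quantity traded falls to 26. At q = 26 the demand price is 58 - 26 = 32 and the supply price is (74 + 26)/5 = 20.
Deadweight loss = ½ · (32 - 20) · (36 - 26) = ½ · 12 · 10 = 60.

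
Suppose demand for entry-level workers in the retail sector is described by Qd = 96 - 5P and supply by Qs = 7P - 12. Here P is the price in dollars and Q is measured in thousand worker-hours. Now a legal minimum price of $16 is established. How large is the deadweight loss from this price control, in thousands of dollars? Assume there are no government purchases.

Without the control the market clears where 96 - 5P = 7P - 12, i.e. P* = 9 and Q* = 51.
Because the floor (16) lies above the market-clearing price, it is binding.
At P = 16: Qd = 96 - 5·16 = 16 and Qs = 7·16 - 12 = 100.
Quantity traded falls to 16. At Q = 16 the demand price is (96 - 16)/5 = 16 and the supply price is (12 + 16)/7 = 4.
Deadweight loss = ½ · (16 - 4) · (51 - 16) = ½ · 12 · 35 = 210.

210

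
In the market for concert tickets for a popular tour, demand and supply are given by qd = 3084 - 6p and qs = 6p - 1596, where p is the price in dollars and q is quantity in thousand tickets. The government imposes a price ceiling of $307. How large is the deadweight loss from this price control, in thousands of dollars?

In a free market, 3084 - 6p = 6p - 1596 gives the equilibrium p* = 390, q* = 744.
Because the ceiling (307) lies below the market-clearing price, it is binding.
At p = 307: qd = 3084 - 6·307 = 1242 and qs = 6·307 - 1596 = 246.
Quantity traded falls to 246. At q = 246 the demand price is (3084 - 246)/6 = 473 and the supply price is (1596 + 246)/6 = 307.
Deadweight loss = ½ · (473 - 307) · (744 - 246) = ½ · 166 · 498 = 41334.

41334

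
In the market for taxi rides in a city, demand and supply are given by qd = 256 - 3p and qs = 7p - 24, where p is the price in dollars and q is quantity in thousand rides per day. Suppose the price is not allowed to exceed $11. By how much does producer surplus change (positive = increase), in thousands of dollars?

Setting quantity demanded equal to quantity supplied, 256 - 3p = 7p - 24, gives p* = 28 and q* = 172.
The ceiling of 11 is below the equilibrium price 28, so it binds.
At p = 11: qd = 256 - 3·11 = 223 and qs = 7·11 - 24 = 53.
Producer surplus without the control is ½ · (28 - 24/7) · 172 = 14792/7.
With the ceiling, producers sell 53 units at 11, so PS = ½ · (11 - 24/7) · 53 = 2809/14.
Change in producer surplus = 2809/14 - 14792/7 = -1912.5.

-1912.5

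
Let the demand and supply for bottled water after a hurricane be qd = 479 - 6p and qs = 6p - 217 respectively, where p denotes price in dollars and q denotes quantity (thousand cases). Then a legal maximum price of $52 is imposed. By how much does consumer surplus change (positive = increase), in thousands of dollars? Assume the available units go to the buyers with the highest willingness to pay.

In a free market, 479 - 6p = 6p - 217 gives the equilibrium p* = 58, q* = 131.
The ceiling of 52 is below the equilibrium price 58, so it binds.
At p = 52: qd = 479 - 6·52 = 167 and qs = 6·52 - 217 = 95.
Consumer surplus without the control is ½ · (479/6 - 58) · 131 = 17161/12.
With the ceiling, 95 units are sold at 52 (assume they go to the highest-value buyers). The demand price at q = 95 is 64, so CS = ½ · [(479/6 - 52) + (64 - 52)] · 95 = 22705/12.
Change in consumer surplus = 22705/12 - 17161/12 = 462.

462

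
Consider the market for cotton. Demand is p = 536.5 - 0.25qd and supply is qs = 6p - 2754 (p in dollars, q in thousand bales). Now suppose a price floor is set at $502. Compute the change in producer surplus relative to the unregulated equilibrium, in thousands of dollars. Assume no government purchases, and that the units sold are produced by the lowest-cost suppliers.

1464

Rearranging demand gives qd = 2146 - 4p. Without the control the market clears where 2146 - 4p = 6p - 2754, i.e. p* = 490 and q* = 186.
Since 502 > 490, the floor is binding.
At p = 502: qd = 2146 - 4·502 = 138 and qs = 6·502 - 2754 = 258.
Producer surplus without the control is ½ · (490 - 459) · 186 = 2883.
With the floor, 138 units are sold at 502. The supply price at q = 138 is 482, so PS = ½ · [(502 - 459) + (502 - 482)] · 138 = 4347.
Change in producer surplus = 4347 - 2883 = 1464.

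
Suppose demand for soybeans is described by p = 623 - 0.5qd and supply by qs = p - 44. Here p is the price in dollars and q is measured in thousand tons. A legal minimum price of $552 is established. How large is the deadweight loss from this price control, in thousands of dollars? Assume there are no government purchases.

Rearranging demand gives qd = 1246 - 2p. Equilibrium: 1246 - 2p = p - 44, so 1290 = 3p and p* = 430, q* = 386.
Because the floor (552) lies above the market-clearing price, it is binding.
At p = 552: qd = 1246 - 2·552 = 142 and qs = 552 - 44 = 508.
Quantity traded falls to 142. At q = 142 the demand price is (1246 - 142)/2 = 552 and the supply price is 44 + 142 = 186.
Deadweight loss = ½ · (552 - 186) · (386 - 142) = ½ · 366 · 244 = 44652.

44652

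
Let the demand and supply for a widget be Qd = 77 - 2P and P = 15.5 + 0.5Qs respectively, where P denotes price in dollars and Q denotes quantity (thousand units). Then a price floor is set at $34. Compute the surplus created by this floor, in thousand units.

Rearranging supply gives Qs = 2P - 31. Equilibrium: 77 - 2P = 2P - 31, so 108 = 4P and P* = 27, Q* = 23.
Because the floor (34) lies above the market-clearing price, it is binding.
At P = 34: Qd = 77 - 2·34 = 9 and Qs = 2·34 - 31 = 37.
Surplus = Qs - Qd = 37 - 9 = 28.

28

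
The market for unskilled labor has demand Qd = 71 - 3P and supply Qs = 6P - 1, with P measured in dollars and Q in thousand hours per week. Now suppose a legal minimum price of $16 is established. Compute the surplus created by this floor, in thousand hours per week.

72

Setting quantity demanded equal to quantity supplied, 71 - 3P = 6P - 1, gives P* = 8 and Q* = 47.
The floor of 16 is above the equilibrium price 8, so it binds.
At P = 16: Qd = 71 - 3·16 = 23 and Qs = 6·16 - 1 = 95.
Surplus = Qs - Qd = 95 - 23 = 72.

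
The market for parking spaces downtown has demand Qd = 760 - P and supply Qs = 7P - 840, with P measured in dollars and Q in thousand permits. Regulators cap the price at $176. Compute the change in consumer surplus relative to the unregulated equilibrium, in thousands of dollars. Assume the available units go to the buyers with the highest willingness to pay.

-4704

In a free market, 760 - P = 7P - 840 gives the equilibrium P* = 200, Q* = 560.
The ceiling of 176 is below the equilibrium price 200, so it binds.
At P = 176: Qd = 760 - 176 = 584 and Qs = 7·176 - 840 = 392.
Consumer surplus without the control is ½ · (760 - 200) · 560 = 156800.
With the ceiling, 392 units are sold at 176 (assume they go to the highest-value buyers). The demand price at Q = 392 is 368, so CS = ½ · [(760 - 176) + (368 - 176)] · 392 = 152096.
Change in consumer surplus = 152096 - 156800 = -4704.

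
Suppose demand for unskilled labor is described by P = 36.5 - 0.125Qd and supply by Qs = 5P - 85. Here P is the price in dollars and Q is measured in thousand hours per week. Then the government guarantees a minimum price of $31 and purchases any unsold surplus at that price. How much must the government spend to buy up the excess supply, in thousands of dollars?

Rearranging demand gives Qd = 292 - 8P. Setting quantity demanded equal to quantity supplied, 292 - 8P = 5P - 85, gives P* = 29 and Q* = 60.
Because the floor (31) lies above the market-clearing price, it is binding.
At P = 31: Qd = 292 - 8·31 = 44 and Qs = 5·31 - 85 = 70.
Surplus = Qs - Qd = 26.
Government expenditure = surplus × support price = 26 × 31 = 806.

806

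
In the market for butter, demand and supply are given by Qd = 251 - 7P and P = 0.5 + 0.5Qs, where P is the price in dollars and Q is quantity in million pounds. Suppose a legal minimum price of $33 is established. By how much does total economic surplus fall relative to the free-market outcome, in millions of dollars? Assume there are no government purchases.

Rearranging supply gives Qs = 2P - 1. In a free market, 251 - 7P = 2P - 1 gives the equilibrium P* = 28, Q* = 55.
The floor of 33 is above the equilibrium price 28, so it binds.
At P = 33: Qd = 251 - 7·33 = 20 and Qs = 2·33 - 1 = 65.
Quantity traded falls to 20. At Q = 20 the demand price is (251 - 20)/7 = 33 and the supply price is (1 + 20)/2 = 10.5.
Deadweight loss = ½ · (33 - 10.5) · (55 - 20) = ½ · 22.5 · 35 = 393.75.

393.75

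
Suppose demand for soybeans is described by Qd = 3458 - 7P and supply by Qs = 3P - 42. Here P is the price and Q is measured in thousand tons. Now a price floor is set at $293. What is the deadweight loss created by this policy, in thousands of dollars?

In a free market, 3458 - 7P = 3P - 42 gives the equilibrium P* = 350, Q* = 1008.
The floor of 293 is below the equilibrium price 350, so it is not binding; the market clears at P* = 350, Q* = 1008.
Since the control does not bind, no trades are prevented and deadweight loss is zero.

0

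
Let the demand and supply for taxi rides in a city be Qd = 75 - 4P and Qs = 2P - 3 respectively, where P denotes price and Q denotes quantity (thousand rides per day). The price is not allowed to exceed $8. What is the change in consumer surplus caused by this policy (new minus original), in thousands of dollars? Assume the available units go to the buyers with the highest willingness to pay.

Equilibrium: 75 - 4P = 2P - 3, so 78 = 6P and P* = 13, Q* = 23.
The ceiling of 8 is below the equilibrium price 13, so it binds.
At P = 8: Qd = 75 - 4·8 = 43 and Qs = 2·8 - 3 = 13.
Consumer surplus without the control is ½ · (18.75 - 13) · 23 = 66.125.
With the ceiling, 13 units are sold at 8 (assume they go to the highest-value buyers). The demand price at Q = 13 is 15.5, so CS = ½ · [(18.75 - 8) + (15.5 - 8)] · 13 = 118.625.
Change in consumer surplus = 118.625 - 66.125 = 52.5.

52.5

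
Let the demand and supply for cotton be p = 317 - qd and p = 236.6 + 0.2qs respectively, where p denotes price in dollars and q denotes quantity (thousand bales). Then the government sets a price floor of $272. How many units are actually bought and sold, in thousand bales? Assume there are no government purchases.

45

Rearranging demand gives qd = 317 - p; rearranging supply gives qs = 5p - 1183. Without the control the market clears where 317 - p = 5p - 1183, i.e. p* = 250 and q* = 67.
Because the floor (272) lies above the market-clearing price, it is binding.
At p = 272: qd = 317 - 272 = 45 and qs = 5·272 - 1183 = 177.
The quantity actually transacted is the short side, demand: 45.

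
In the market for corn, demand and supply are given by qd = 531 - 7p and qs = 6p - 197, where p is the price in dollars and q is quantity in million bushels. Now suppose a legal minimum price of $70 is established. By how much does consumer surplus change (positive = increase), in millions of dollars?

-1260

Without the control the market clears where 531 - 7p = 6p - 197, i.e. p* = 56 and q* = 139.
Since 70 > 56, the floor is binding.
At p = 70: qd = 531 - 7·70 = 41 and qs = 6·70 - 197 = 223.
Consumer surplus without the control is ½ · (531/7 - 56) · 139 = 19321/14.
With the floor, consumers buy 41 units at 70, so CS = ½ · (531/7 - 70) · 41 = 1681/14.
Change in consumer surplus = 1681/14 - 19321/14 = -1260.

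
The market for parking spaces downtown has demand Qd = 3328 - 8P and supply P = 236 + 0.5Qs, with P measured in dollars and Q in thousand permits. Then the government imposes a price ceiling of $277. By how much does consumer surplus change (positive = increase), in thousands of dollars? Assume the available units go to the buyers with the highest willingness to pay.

Rearranging supply gives Qs = 2P - 472. Without the control the market clears where 3328 - 8P = 2P - 472, i.e. P* = 380 and Q* = 288.
Since 277 < 380, the ceiling is binding.
At P = 277: Qd = 3328 - 8·277 = 1112 and Qs = 2·277 - 472 = 82.
Consumer surplus without the control is ½ · (416 - 380) · 288 = 5184.
With the ceiling, 82 units are sold at 277 (assume they go to the highest-value buyers). The demand price at Q = 82 is 405.75, so CS = ½ · [(416 - 277) + (405.75 - 277)] · 82 = 10977.75.
Change in consumer surplus = 10977.75 - 5184 = 5793.75.

5793.75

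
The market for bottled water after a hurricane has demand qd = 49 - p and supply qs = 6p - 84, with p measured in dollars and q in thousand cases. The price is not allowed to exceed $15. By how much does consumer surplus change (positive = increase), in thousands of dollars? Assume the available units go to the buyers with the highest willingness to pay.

-264

In a free market, 49 - p = 6p - 84 gives the equilibrium p* = 19, q* = 30.
The ceiling of 15 is below the equilibrium price 19, so it binds.
At p = 15: qd = 49 - 15 = 34 and qs = 6·15 - 84 = 6.
Consumer surplus without the control is ½ · (49 - 19) · 30 = 450.
With the ceiling, 6 units are sold at 15 (assume they go to the highest-value buyers). The demand price at q = 6 is 43, so CS = ½ · [(49 - 15) + (43 - 15)] · 6 = 186.
Change in consumer surplus = 186 - 450 = -264.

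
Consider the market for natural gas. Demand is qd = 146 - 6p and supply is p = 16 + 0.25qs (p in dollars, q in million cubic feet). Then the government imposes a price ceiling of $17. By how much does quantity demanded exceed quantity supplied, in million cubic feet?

Rearranging supply gives qs = 4p - 64. Setting quantity demanded equal to quantity supplied, 146 - 6p = 4p - 64, gives p* = 21 and q* = 20.
The ceiling of 17 is below the equilibrium price 21, so it binds.
At p = 17: qd = 146 - 6·17 = 44 and qs = 4·17 - 64 = 4.
Shortage = qd - qs = 44 - 4 = 40.

40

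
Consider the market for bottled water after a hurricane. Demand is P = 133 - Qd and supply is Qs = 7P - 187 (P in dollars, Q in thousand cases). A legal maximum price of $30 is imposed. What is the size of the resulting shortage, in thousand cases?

80

Rearranging demand gives Qd = 133 - P. Equilibrium: 133 - P = 7P - 187, so 320 = 8P and P* = 40, Q* = 93.
Since 30 < 40, the ceiling is binding.
At P = 30: Qd = 133 - 30 = 103 and Qs = 7·30 - 187 = 23.
Shortage = Qd - Qs = 103 - 23 = 80.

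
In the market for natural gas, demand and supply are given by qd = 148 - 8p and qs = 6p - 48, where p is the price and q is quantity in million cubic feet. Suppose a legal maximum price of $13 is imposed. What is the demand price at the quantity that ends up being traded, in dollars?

In a free market, 148 - 8p = 6p - 48 gives the equilibrium p* = 14, q* = 36.
The ceiling of 13 is below the equilibrium price 14, so it binds.
At p = 13: qd = 148 - 8·13 = 44 and qs = 6·13 - 48 = 30.
Only 30 units reach the market. On the demand curve, the marginal buyer's willingness to pay at q = 30 is (148 - 30)/8 = 14.75.

14.75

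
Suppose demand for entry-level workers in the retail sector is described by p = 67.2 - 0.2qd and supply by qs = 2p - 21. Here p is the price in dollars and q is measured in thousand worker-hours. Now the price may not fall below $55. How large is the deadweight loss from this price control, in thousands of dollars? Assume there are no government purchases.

Rearranging demand gives qd = 336 - 5p. Without the control the market clears where 336 - 5p = 2p - 21, i.e. p* = 51 and q* = 81.
The floor of 55 is above the equilibrium price 51, so it binds.
At p = 55: qd = 336 - 5·55 = 61 and qs = 2·55 - 21 = 89.
Quantity traded falls to 61. At q = 61 the demand price is (336 - 61)/5 = 55 and the supply price is (21 + 61)/2 = 41.
Deadweight loss = ½ · (55 - 41) · (81 - 61) = ½ · 14 · 20 = 140.

140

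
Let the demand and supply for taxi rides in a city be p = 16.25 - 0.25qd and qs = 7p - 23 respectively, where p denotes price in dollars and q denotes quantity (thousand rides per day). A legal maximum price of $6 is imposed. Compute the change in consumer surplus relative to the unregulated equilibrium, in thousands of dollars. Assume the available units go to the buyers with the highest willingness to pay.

13.5

Rearranging demand gives qd = 65 - 4p. Without the control the market clears where 65 - 4p = 7p - 23, i.e. p* = 8 and q* = 33.
Since 6 < 8, the ceiling is binding.
At p = 6: qd = 65 - 4·6 = 41 and qs = 7·6 - 23 = 19.
Consumer surplus without the control is ½ · (16.25 - 8) · 33 = 136.125.
With the ceiling, 19 units are sold at 6 (assume they go to the highest-value buyers). The demand price at q = 19 is 11.5, so CS = ½ · [(16.25 - 6) + (11.5 - 6)] · 19 = 149.625.
Change in consumer surplus = 149.625 - 136.125 = 13.5.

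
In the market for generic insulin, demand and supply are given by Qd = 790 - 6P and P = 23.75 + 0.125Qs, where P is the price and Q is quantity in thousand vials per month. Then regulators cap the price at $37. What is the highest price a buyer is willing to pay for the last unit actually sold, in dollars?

114

Rearranging supply gives Qs = 8P - 190. In a free market, 790 - 6P = 8P - 190 gives the equilibrium P* = 70, Q* = 370.
Since 37 < 70, the ceiling is binding.
At P = 37: Qd = 790 - 6·37 = 568 and Qs = 8·37 - 190 = 106.
Only 106 units reach the market. On the demand curve, the marginal buyer's willingness to pay at Q = 106 is (790 - 106)/6 = 114.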